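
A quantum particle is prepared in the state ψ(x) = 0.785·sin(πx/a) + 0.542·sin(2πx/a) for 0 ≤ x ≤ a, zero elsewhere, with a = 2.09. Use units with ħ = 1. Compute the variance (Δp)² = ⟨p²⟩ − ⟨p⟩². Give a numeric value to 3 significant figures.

4.45

Compute ⟨p⟩ and ⟨p²⟩ separately; (Δp)² = ⟨p²⟩ − ⟨p⟩².
d²/dx² sin(jπx/a) = −(jπ/a)²·sin(jπx/a); on 0 ≤ x ≤ a, ∫sin²(jπx/a) dx = a/2 and ∫sin(jπx/a)·sin(lπx/a) dx = 0 for j ≠ l, so only diagonal terms survive in ∫|ψ|² and ∫ψ·ψ″; ∫ψ·ψ′ dx = [ψ²/2] between the walls = 0.
Normalization: ∫|ψ|² dx = 0.95094.
⟨p⟩ = 0.0000 and ⟨p²⟩ = 4.4477.
(Δp)² = 4.4477 − (0.0000)² = 4.4477.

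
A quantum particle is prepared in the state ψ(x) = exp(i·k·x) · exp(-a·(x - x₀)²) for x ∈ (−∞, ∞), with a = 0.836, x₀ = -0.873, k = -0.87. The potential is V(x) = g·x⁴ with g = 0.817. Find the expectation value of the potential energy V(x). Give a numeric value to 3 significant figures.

⟨V⟩ = ∫ V(x)·|ψ|² dx / ∫|ψ|² dx.
Gaussian moments (u = x − x₀): ∫u^(2j)·e^(−2au²) du = (2j−1)!!/(4a)^j · √(π/(2a)), odd powers integrate to 0; here √(π/(2a)) = 1.3707.
State is unnormalized: ∫|ψ|² dx = 1.3707, and ∫ψ*·V(x)·ψ dx = 2.4823, so ⟨V⟩ = 2.4823 / 1.3707.
⟨V⟩ = 1.8109.

1.81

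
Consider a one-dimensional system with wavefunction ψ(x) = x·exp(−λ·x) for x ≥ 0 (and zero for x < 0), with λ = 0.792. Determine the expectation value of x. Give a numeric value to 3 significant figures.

1.89

⟨x⟩ = ∫ x·|ψ|² dx / ∫|ψ|² dx (integrals over the domain).
Every integrand reduces to terms xʲ·e^(−2λx) on [0, ∞); use ∫₀^∞ xʲ·e^(−2λx) dx = j!/(2λ)^(j+1).
State is unnormalized: ∫|ψ|² dx = 0.50323, and ∫ψ*·x·ψ dx = 0.95308, so ⟨x⟩ = 0.95308 / 0.50323.
⟨x⟩ = 1.8939.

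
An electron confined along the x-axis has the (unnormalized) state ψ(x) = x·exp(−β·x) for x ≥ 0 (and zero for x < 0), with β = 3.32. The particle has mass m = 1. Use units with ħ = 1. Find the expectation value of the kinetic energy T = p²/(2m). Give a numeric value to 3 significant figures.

5.51

T = −(ħ²/2m) d²/dx², so ⟨T⟩ = −(ħ²/2m) ∫ ψ*·ψ'' dx / ∫|ψ|² dx; with m = 1.
Differentiate x·exp(−β·x) with the product rule; every integrand then reduces to terms xʲ·e^(−2βx) on [0, ∞), with ∫₀^∞ xʲ·e^(−2βx) dx = j!/(2β)^(j+1).
State is unnormalized: ∫|ψ|² dx = 0.0068317, and ∫ψ*·(−ħ²/2m · ψ'') dx = 0.037651, so ⟨T⟩ = 0.037651 / 0.0068317.
⟨T⟩ = 5.5112.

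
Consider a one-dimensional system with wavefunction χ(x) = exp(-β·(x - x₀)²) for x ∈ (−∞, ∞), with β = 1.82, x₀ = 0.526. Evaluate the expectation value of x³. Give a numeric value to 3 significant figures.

⟨x³⟩ = ∫ x³·|χ|² dx / ∫|χ|² dx (integrals over the domain).
Gaussian moments (u = x − x₀): ∫u^(2j)·e^(−2βu²) du = (2j−1)!!/(4β)^j · √(π/(2β)), odd powers integrate to 0; here √(π/(2β)) = 0.92902.
State is unnormalized: ∫|χ|² dx = 0.92902, and ∫χ*·x³·χ dx = 0.33657, so ⟨x³⟩ = 0.33657 / 0.92902.
⟨x³⟩ = 0.36229.

0.362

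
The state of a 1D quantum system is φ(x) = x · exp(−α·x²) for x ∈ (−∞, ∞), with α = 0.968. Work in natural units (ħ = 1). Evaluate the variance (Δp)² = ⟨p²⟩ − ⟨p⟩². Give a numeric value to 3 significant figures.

2.90

Compute ⟨p⟩ and ⟨p²⟩ separately; (Δp)² = ⟨p²⟩ − ⟨p⟩².
Expand each integrand as polynomial × e^(−2αx²) and use ∫x^(2j)·e^(−2αx²) dx = (2j−1)!!/(4α)^j · √(π/(2α)), odd powers → 0; here √(π/(2α)) = 1.2739. Differentiate with the product rule, d/dx e^(−αx²) = −2αx·e^(−αx²).
Normalization: ∫|φ|² dx = 0.32899.
⟨p⟩ = 0.0000 and ⟨p²⟩ = 2.9040.
(Δp)² = 2.9040 − (0.0000)² = 2.9040.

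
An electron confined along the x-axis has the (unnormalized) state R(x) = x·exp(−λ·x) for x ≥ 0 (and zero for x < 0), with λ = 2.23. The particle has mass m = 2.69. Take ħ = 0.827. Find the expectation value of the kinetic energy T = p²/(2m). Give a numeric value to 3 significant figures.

0.632

T = −(ħ²/2m) d²/dx², so ⟨T⟩ = −(ħ²/2m) ∫ R*·R'' dx / ∫|R|² dx; with m = 2.69.
Differentiate x·exp(−λ·x) with the product rule; every integrand then reduces to terms xʲ·e^(−2λx) on [0, ∞), with ∫₀^∞ xʲ·e^(−2λx) dx = j!/(2λ)^(j+1).
State is unnormalized: ∫|R|² dx = 0.022544, and ∫R*·(−ħ²/2m · R'') dx = 0.014252, so ⟨T⟩ = 0.014252 / 0.022544.
⟨T⟩ = 0.63218.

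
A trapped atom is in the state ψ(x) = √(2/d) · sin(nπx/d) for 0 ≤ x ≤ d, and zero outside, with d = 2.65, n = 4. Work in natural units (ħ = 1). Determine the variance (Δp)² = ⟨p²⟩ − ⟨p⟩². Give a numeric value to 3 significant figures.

Compute ⟨p⟩ and ⟨p²⟩ separately; (Δp)² = ⟨p²⟩ − ⟨p⟩².
d/dx sin(nπx/d) = (nπ/d)·cos(nπx/d) and d²/dx² sin(nπx/d) = −(nπ/d)²·sin(nπx/d); on 0 ≤ x ≤ d, ∫sin²(nπx/d) dx = d/2 and ∫sin(nπx/d)·cos(nπx/d) dx = 0.
⟨p⟩ = 0.0000 and ⟨p²⟩ = 22.487.
(Δp)² = 22.487 − (0.0000)² = 22.487.

22.5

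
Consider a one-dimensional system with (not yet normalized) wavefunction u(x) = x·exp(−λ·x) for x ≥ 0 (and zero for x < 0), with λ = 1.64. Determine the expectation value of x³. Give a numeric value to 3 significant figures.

1.70

⟨x³⟩ = ∫ x³·|u|² dx / ∫|u|² dx (integrals over the domain).
Every integrand reduces to terms xʲ·e^(−2λx) on [0, ∞); use ∫₀^∞ xʲ·e^(−2λx) dx = j!/(2λ)^(j+1).
State is unnormalized: ∫|u|² dx = 0.056677, and ∫u*·x³·u dx = 0.096369, so ⟨x³⟩ = 0.096369 / 0.056677.
⟨x³⟩ = 1.7003.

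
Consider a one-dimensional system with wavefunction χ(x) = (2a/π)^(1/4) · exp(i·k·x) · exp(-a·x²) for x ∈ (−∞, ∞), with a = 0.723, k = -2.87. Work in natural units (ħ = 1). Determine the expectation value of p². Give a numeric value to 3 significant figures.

p² χ = −ħ² d²χ/dx²; ⟨p²⟩ = −ħ² ∫ χ*·χ'' dx.
Gaussian moments: ∫x^(2j)·e^(−2ax²) dx = (2j−1)!!/(4a)^j · √(π/(2a)), odd powers integrate to 0; here √(π/(2a)) = 1.4740. Derivatives: χ′ = (ik − 2ax)·χ, χ″ = ((ik − 2ax)² − 2a)·χ; the odd-in-x pieces drop out.
⟨p²⟩ = 8.9599.

8.96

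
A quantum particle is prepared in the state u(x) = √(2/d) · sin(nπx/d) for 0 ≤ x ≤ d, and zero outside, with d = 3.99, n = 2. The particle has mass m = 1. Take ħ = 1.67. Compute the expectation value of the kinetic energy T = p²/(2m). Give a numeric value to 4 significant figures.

3.458

T = −(ħ²/2m) d²/dx², so ⟨T⟩ = −(ħ²/2m) ∫ u*·u'' dx; with m = 1.
d/dx sin(nπx/d) = (nπ/d)·cos(nπx/d) and d²/dx² sin(nπx/d) = −(nπ/d)²·sin(nπx/d); on 0 ≤ x ≤ d, ∫sin²(nπx/d) dx = d/2 and ∫sin(nπx/d)·cos(nπx/d) dx = 0.
⟨T⟩ = 3.4579.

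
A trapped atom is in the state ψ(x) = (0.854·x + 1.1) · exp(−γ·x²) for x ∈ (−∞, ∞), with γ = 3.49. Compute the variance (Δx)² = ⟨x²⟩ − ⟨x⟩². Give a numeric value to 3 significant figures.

Compute ⟨x⟩ and ⟨x²⟩ separately, then (Δx)² = ⟨x²⟩ − ⟨x⟩².
Expand each integrand as polynomial × e^(−2γx²) and use ∫x^(2j)·e^(−2γx²) dx = (2j−1)!!/(4γ)^j · √(π/(2γ)), odd powers → 0; here √(π/(2γ)) = 0.67088.
Normalization: ∫|ψ|² dx = 0.84682.
⟨x⟩ = 0.10662 and ⟨x²⟩ = 0.077563.
(Δx)² = 0.077563 − (0.10662)² = 0.066194.

0.0662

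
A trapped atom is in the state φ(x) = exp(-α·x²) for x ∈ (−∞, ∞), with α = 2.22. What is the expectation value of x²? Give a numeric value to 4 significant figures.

⟨x²⟩ = ∫ x²·|φ|² dx / ∫|φ|² dx (integrals over the domain).
Gaussian moments: ∫x^(2j)·e^(−2αx²) dx = (2j−1)!!/(4α)^j · √(π/(2α)), odd powers integrate to 0; here √(π/(2α)) = 0.84117.
State is unnormalized: ∫|φ|² dx = 0.84117, and ∫φ*·x²·φ dx = 0.094726, so ⟨x²⟩ = 0.094726 / 0.84117.
⟨x²⟩ = 0.11261.

0.1126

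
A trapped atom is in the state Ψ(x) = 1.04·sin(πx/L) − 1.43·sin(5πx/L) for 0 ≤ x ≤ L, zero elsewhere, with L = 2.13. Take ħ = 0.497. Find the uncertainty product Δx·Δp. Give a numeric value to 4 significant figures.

1.534

Δx = √(⟨x²⟩−⟨x⟩²), Δp = √(⟨p²⟩−⟨p⟩²).
On 0 ≤ x ≤ L (j ≠ l): ∫sin²(jπx/L) dx = L/2, ∫sin(jπx/L)·sin(lπx/L) dx = 0; diagonal moments ∫x·sin²(jπx/L) dx = L²/4, ∫x²·sin²(jπx/L) dx = L³·(1/6 − 1/(4j²π²)); cross terms ∫x·sin(jπx/L)·sin(lπx/L) dx = 0 for j + l even and −4jlL²/(π²(j² − l²)²) for j + l odd, ∫x²·sin(jπx/L)·sin(lπx/L) dx = (−1)^(j+l)·4jlL³/(π²(j² − l²)²); higher powers the same way via product-to-sum and parts. d²/dx² sin(jπx/L) = −(jπ/L)²·sin(jπx/L); on 0 ≤ x ≤ L, ∫sin²(jπx/L) dx = L/2 and ∫sin(jπx/L)·sin(lπx/L) dx = 0 for j ≠ l, so only diagonal terms survive in ∫|Ψ|² and ∫Ψ·Ψ″; ∫Ψ·Ψ′ dx = [Ψ²/2] between the walls = 0.
Normalization: ∫|Ψ|² dx = 3.3297.
⟨x⟩ = 1.0650, ⟨x²⟩ = 1.3964 ⇒ Δx = 0.51203.
⟨p⟩ = 0.0000, ⟨p²⟩ = 8.9722 ⇒ Δp = 2.9954.
Δx·Δp = 1.5337.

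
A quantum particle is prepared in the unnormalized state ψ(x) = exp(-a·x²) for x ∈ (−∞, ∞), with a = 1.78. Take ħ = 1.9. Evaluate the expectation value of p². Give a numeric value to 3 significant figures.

6.43

p² ψ = −ħ² d²ψ/dx²; ⟨p²⟩ = −ħ² ∫ ψ*·ψ'' dx / ∫|ψ|² dx.
Gaussian moments: ∫x^(2j)·e^(−2ax²) dx = (2j−1)!!/(4a)^j · √(π/(2a)), odd powers integrate to 0; here √(π/(2a)) = 0.93940. Derivatives: d/dx e^(−ax²) = −2ax·e^(−ax²), d²/dx² e^(−ax²) = (4a²x² − 2a)·e^(−ax²).
State is unnormalized: ∫|ψ|² dx = 0.93940, and ∫ψ*·(−ħ² ψ'') dx = 6.0364, so ⟨p²⟩ = 6.0364 / 0.93940.
⟨p²⟩ = 6.4258.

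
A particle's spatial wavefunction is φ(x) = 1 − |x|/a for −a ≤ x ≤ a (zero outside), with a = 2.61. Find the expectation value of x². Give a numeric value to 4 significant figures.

⟨x²⟩ = ∫ x²·|φ|² dx / ∫|φ|² dx (integrals over the domain).
φ is even, so ∫ over [−a, a] = 2∫₀ᵃ with φ = 1 − x/a there: ∫₀ᵃ (1 − x/a)² dx = a/3, ∫₀ᵃ x²(1 − x/a)² dx = a³/30, ∫₀ᵃ x⁴(1 − x/a)² dx = a⁵/105.
State is unnormalized: ∫|φ|² dx = 1.7400, and ∫φ*·x²·φ dx = 1.1853, so ⟨x²⟩ = 1.1853 / 1.7400.
⟨x²⟩ = 0.68121.

0.6812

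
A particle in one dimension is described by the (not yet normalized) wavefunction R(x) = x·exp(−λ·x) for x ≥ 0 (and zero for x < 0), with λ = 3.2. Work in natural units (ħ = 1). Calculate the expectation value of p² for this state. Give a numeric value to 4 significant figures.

10.24

p² R = −ħ² d²R/dx²; ⟨p²⟩ = −ħ² ∫ R*·R'' dx / ∫|R|² dx.
Differentiate x·exp(−λ·x) with the product rule; every integrand then reduces to terms xʲ·e^(−2λx) on [0, ∞), with ∫₀^∞ xʲ·e^(−2λx) dx = j!/(2λ)^(j+1).
State is unnormalized: ∫|R|² dx = 0.0076294, and ∫R*·(−ħ² R'') dx = 0.078125, so ⟨p²⟩ = 0.078125 / 0.0076294.
⟨p²⟩ = 10.240.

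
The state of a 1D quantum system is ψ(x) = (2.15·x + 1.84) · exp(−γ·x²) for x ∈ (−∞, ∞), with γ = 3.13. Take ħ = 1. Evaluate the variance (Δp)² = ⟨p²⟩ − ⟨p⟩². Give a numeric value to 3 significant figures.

3.75

Compute ⟨p⟩ and ⟨p²⟩ separately; (Δp)² = ⟨p²⟩ − ⟨p⟩².
Expand each integrand as polynomial × e^(−2γx²) and use ∫x^(2j)·e^(−2γx²) dx = (2j−1)!!/(4γ)^j · √(π/(2γ)), odd powers → 0; here √(π/(2γ)) = 0.70842. Differentiate with the product rule, d/dx e^(−γx²) = −2γx·e^(−γx²).
Normalization: ∫|ψ|² dx = 2.6600.
⟨p⟩ = 0.0000 and ⟨p²⟩ = 3.7455.
(Δp)² = 3.7455 − (0.0000)² = 3.7455.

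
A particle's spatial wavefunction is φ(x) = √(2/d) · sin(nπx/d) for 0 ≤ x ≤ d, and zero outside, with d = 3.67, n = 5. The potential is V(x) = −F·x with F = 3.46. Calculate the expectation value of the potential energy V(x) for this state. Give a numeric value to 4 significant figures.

-6.349

⟨V⟩ = ∫ V(x)·|φ|² dx.
With sin²θ = (1 − cos2θ)/2 on 0 ≤ x ≤ d: ∫sin²(nπx/d) dx = d/2, ∫x·sin²(nπx/d) dx = d²/4, ∫x²·sin²(nπx/d) dx = d³·(1/6 − 1/(4n²π²)); higher powers xᵏ the same way, integrating xᵏ·cos(2nπx/d) by parts.
⟨V⟩ = -6.3491.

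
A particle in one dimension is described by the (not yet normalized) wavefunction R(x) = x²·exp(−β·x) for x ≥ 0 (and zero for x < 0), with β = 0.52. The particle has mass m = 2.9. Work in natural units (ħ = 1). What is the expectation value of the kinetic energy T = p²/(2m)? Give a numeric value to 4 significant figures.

T = −(ħ²/2m) d²/dx², so ⟨T⟩ = −(ħ²/2m) ∫ R*·R'' dx / ∫|R|² dx; with m = 2.9.
Differentiate x²·exp(−β·x) with the product rule; every integrand then reduces to terms xʲ·e^(−2βx) on [0, ∞), with ∫₀^∞ xʲ·e^(−2βx) dx = j!/(2β)^(j+1).
State is unnormalized: ∫|R|² dx = 19.726, and ∫R*·(−ħ²/2m · R'') dx = 0.30655, so ⟨T⟩ = 0.30655 / 19.726.
⟨T⟩ = 0.015540.

0.01554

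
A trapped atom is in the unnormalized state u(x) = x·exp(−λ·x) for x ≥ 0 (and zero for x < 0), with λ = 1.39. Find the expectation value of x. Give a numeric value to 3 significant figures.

⟨x⟩ = ∫ x·|u|² dx / ∫|u|² dx (integrals over the domain).
Every integrand reduces to terms xʲ·e^(−2λx) on [0, ∞); use ∫₀^∞ xʲ·e^(−2λx) dx = j!/(2λ)^(j+1).
State is unnormalized: ∫|u|² dx = 0.093088, and ∫u*·x·u dx = 0.10046, so ⟨x⟩ = 0.10046 / 0.093088.
⟨x⟩ = 1.0791.

1.08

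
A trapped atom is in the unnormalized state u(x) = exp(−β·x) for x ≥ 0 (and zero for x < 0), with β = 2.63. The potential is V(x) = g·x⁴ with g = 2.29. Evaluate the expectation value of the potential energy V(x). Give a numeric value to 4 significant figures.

⟨V⟩ = ∫ V(x)·|u|² dx / ∫|u|² dx.
Every integrand reduces to terms xʲ·e^(−2βx) on [0, ∞); use ∫₀^∞ xʲ·e^(−2βx) dx = j!/(2β)^(j+1).
State is unnormalized: ∫|u|² dx = 0.19011, and ∫u*·V(x)·u dx = 0.013650, so ⟨V⟩ = 0.013650 / 0.19011.
⟨V⟩ = 0.071797.

0.07180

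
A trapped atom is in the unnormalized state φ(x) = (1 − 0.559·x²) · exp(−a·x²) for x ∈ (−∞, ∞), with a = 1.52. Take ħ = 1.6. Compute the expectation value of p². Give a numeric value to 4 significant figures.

5.748

p² φ = −ħ² d²φ/dx²; ⟨p²⟩ = −ħ² ∫ φ*·φ'' dx / ∫|φ|² dx.
Expand each integrand as polynomial × e^(−2ax²) and use ∫x^(2j)·e^(−2ax²) dx = (2j−1)!!/(4a)^j · √(π/(2a)), odd powers → 0; here √(π/(2a)) = 1.0166. Differentiate with the product rule, d/dx e^(−ax²) = −2ax·e^(−ax²).
State is unnormalized: ∫|φ|² dx = 0.85542, and ∫φ*·(−ħ² φ'') dx = 4.9171, so ⟨p²⟩ = 4.9171 / 0.85542.
⟨p²⟩ = 5.7482.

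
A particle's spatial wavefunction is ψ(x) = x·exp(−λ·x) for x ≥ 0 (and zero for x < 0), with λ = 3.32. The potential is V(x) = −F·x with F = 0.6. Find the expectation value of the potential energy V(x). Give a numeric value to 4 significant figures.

-0.2711

⟨V⟩ = ∫ V(x)·|ψ|² dx / ∫|ψ|² dx.
Every integrand reduces to terms xʲ·e^(−2λx) on [0, ∞); use ∫₀^∞ xʲ·e^(−2λx) dx = j!/(2λ)^(j+1).
State is unnormalized: ∫|ψ|² dx = 0.0068317, and ∫ψ*·V(x)·ψ dx = -0.0018520, so ⟨V⟩ = -0.0018520 / 0.0068317.
⟨V⟩ = -0.27108.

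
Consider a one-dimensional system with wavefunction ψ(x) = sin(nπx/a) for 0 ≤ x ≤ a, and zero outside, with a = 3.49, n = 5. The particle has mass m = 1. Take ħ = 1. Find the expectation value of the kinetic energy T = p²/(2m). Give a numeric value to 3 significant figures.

10.1

T = −(ħ²/2m) d²/dx², so ⟨T⟩ = −(ħ²/2m) ∫ ψ*·ψ'' dx / ∫|ψ|² dx; with m = 1.
d/dx sin(nπx/a) = (nπ/a)·cos(nπx/a) and d²/dx² sin(nπx/a) = −(nπ/a)²·sin(nπx/a); on 0 ≤ x ≤ a, ∫sin²(nπx/a) dx = a/2 and ∫sin(nπx/a)·cos(nπx/a) dx = 0.
State is unnormalized: ∫|ψ|² dx = 1.7450, and ∫ψ*·(−ħ²/2m · ψ'') dx = 17.675, so ⟨T⟩ = 17.675 / 1.7450.
⟨T⟩ = 10.129.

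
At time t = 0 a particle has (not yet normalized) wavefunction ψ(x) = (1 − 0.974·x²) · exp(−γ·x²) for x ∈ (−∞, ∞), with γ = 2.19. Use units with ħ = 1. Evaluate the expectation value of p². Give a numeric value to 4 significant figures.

3.518

p² ψ = −ħ² d²ψ/dx²; ⟨p²⟩ = −ħ² ∫ ψ*·ψ'' dx / ∫|ψ|² dx.
Expand each integrand as polynomial × e^(−2γx²) and use ∫x^(2j)·e^(−2γx²) dx = (2j−1)!!/(4γ)^j · √(π/(2γ)), odd powers → 0; here √(π/(2γ)) = 0.84691. Differentiate with the product rule, d/dx e^(−γx²) = −2γx·e^(−γx²).
State is unnormalized: ∫|ψ|² dx = 0.68999, and ∫ψ*·(−ħ² ψ'') dx = 2.4277, so ⟨p²⟩ = 2.4277 / 0.68999.
⟨p²⟩ = 3.5184.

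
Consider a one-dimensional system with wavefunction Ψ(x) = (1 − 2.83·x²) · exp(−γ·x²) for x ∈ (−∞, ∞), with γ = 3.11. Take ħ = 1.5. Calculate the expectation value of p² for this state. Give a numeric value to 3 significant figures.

p² Ψ = −ħ² d²Ψ/dx²; ⟨p²⟩ = −ħ² ∫ Ψ*·Ψ'' dx / ∫|Ψ|² dx.
Expand each integrand as polynomial × e^(−2γx²) and use ∫x^(2j)·e^(−2γx²) dx = (2j−1)!!/(4γ)^j · √(π/(2γ)), odd powers → 0; here √(π/(2γ)) = 0.71069. Differentiate with the product rule, d/dx e^(−γx²) = −2γx·e^(−γx²).
State is unnormalized: ∫|Ψ|² dx = 0.49768, and ∫Ψ*·(−ħ² Ψ'') dx = 9.0373, so ⟨p²⟩ = 9.0373 / 0.49768.
⟨p²⟩ = 18.159.

18.2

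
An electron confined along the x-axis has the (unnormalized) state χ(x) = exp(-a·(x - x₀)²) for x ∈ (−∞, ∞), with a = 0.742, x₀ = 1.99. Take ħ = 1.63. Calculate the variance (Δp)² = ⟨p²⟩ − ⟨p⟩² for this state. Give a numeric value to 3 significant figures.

1.97

Compute ⟨p⟩ and ⟨p²⟩ separately; (Δp)² = ⟨p²⟩ − ⟨p⟩².
Gaussian moments (u = x − x₀): ∫u^(2j)·e^(−2au²) du = (2j−1)!!/(4a)^j · √(π/(2a)), odd powers integrate to 0; here √(π/(2a)) = 1.4550. Derivatives: d/dx e^(−au²) = −2au·e^(−au²), d²/dx² e^(−au²) = (4a²u² − 2a)·e^(−au²).
Normalization: ∫|χ|² dx = 1.4550.
⟨p⟩ = 0.0000 and ⟨p²⟩ = 1.9714.
(Δp)² = 1.9714 − (0.0000)² = 1.9714.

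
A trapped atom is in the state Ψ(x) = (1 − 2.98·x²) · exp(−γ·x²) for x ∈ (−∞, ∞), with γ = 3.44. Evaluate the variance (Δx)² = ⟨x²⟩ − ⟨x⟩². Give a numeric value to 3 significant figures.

Compute ⟨x⟩ and ⟨x²⟩ separately, then (Δx)² = ⟨x²⟩ − ⟨x⟩².
Expand each integrand as polynomial × e^(−2γx²) and use ∫x^(2j)·e^(−2γx²) dx = (2j−1)!!/(4γ)^j · √(π/(2γ)), odd powers → 0; here √(π/(2γ)) = 0.67574.
Normalization: ∫|Ψ|² dx = 0.47813.
⟨x⟩ = 0.0000 and ⟨x²⟩ = 0.041507.
(Δx)² = 0.041507 − (0.0000)² = 0.041507.

0.0415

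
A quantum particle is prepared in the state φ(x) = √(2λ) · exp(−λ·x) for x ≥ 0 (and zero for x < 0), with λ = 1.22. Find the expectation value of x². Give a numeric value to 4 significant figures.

⟨x²⟩ = ∫ x²·|φ|² dx (integrals over the domain).
Every integrand reduces to terms xʲ·e^(−2λx) on [0, ∞); use ∫₀^∞ xʲ·e^(−2λx) dx = j!/(2λ)^(j+1).
⟨x²⟩ = 0.33593.

0.3359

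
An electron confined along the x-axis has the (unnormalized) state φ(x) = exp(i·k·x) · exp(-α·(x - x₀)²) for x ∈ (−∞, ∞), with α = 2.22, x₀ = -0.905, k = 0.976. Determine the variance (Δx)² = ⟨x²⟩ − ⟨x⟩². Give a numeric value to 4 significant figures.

Compute ⟨x⟩ and ⟨x²⟩ separately, then (Δx)² = ⟨x²⟩ − ⟨x⟩².
Gaussian moments (u = x − x₀): ∫u^(2j)·e^(−2αu²) du = (2j−1)!!/(4α)^j · √(π/(2α)), odd powers integrate to 0; here √(π/(2α)) = 0.84117.
Normalization: ∫|φ|² dx = 0.84117.
⟨x⟩ = -0.90500 and ⟨x²⟩ = 0.93164.
(Δx)² = 0.93164 − (-0.90500)² = 0.11261.

0.1126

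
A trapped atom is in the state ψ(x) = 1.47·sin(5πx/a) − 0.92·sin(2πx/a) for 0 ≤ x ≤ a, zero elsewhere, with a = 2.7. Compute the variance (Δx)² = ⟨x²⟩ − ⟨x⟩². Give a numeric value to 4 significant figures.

Compute ⟨x⟩ and ⟨x²⟩ separately, then (Δx)² = ⟨x²⟩ − ⟨x⟩².
On 0 ≤ x ≤ a (j ≠ l): ∫sin²(jπx/a) dx = a/2, ∫sin(jπx/a)·sin(lπx/a) dx = 0; diagonal moments ∫x·sin²(jπx/a) dx = a²/4, ∫x²·sin²(jπx/a) dx = a³·(1/6 − 1/(4j²π²)); cross terms ∫x·sin(jπx/a)·sin(lπx/a) dx = 0 for j + l even and −4jla²/(π²(j² − l²)²) for j + l odd, ∫x²·sin(jπx/a)·sin(lπx/a) dx = (−1)^(j+l)·4jla³/(π²(j² − l²)²); higher powers the same way via product-to-sum and parts.
Normalization: ∫|ψ|² dx = 4.0599.
⟨x⟩ = 1.3946 and ⟨x²⟩ = 2.5139.
(Δx)² = 2.5139 − (1.3946)² = 0.56891.

0.5689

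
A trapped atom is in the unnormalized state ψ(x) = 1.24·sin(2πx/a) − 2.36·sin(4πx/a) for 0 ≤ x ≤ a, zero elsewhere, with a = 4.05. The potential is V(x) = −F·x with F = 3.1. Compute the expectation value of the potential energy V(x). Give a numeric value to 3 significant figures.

⟨V⟩ = ∫ V(x)·|ψ|² dx / ∫|ψ|² dx.
On 0 ≤ x ≤ a (j ≠ l): ∫sin²(jπx/a) dx = a/2, ∫sin(jπx/a)·sin(lπx/a) dx = 0; diagonal moments ∫x·sin²(jπx/a) dx = a²/4, ∫x²·sin²(jπx/a) dx = a³·(1/6 − 1/(4j²π²)); cross terms ∫x·sin(jπx/a)·sin(lπx/a) dx = 0 for j + l even and −4jla²/(π²(j² − l²)²) for j + l odd, ∫x²·sin(jπx/a)·sin(lπx/a) dx = (−1)^(j+l)·4jla³/(π²(j² − l²)²); higher powers the same way via product-to-sum and parts.
State is unnormalized: ∫|ψ|² dx = 14.392, and ∫ψ*·V(x)·ψ dx = -90.346, so ⟨V⟩ = -90.346 / 14.392.
⟨V⟩ = -6.2775.

-6.28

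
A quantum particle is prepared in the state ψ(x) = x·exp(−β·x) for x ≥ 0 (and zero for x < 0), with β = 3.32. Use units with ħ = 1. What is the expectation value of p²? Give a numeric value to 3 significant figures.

11.0

p² ψ = −ħ² d²ψ/dx²; ⟨p²⟩ = −ħ² ∫ ψ*·ψ'' dx / ∫|ψ|² dx.
Differentiate x·exp(−β·x) with the product rule; every integrand then reduces to terms xʲ·e^(−2βx) on [0, ∞), with ∫₀^∞ xʲ·e^(−2βx) dx = j!/(2β)^(j+1).
State is unnormalized: ∫|ψ|² dx = 0.0068317, and ∫ψ*·(−ħ² ψ'') dx = 0.075301, so ⟨p²⟩ = 0.075301 / 0.0068317.
⟨p²⟩ = 11.022.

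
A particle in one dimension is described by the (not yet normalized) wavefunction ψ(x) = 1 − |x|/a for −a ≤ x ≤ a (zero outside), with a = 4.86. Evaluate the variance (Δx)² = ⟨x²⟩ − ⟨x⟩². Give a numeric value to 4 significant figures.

2.362

Compute ⟨x⟩ and ⟨x²⟩ separately, then (Δx)² = ⟨x²⟩ − ⟨x⟩².
ψ is even, so ∫ over [−a, a] = 2∫₀ᵃ with ψ = 1 − x/a there: ∫₀ᵃ (1 − x/a)² dx = a/3, ∫₀ᵃ x²(1 − x/a)² dx = a³/30, ∫₀ᵃ x⁴(1 − x/a)² dx = a⁵/105.
Normalization: ∫|ψ|² dx = 3.2400.
⟨x⟩ = 0.0000 and ⟨x²⟩ = 2.3620.
(Δx)² = 2.3620 − (0.0000)² = 2.3620.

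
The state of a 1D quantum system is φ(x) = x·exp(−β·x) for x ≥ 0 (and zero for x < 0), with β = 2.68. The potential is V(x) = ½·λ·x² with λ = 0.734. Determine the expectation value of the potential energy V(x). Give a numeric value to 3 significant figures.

⟨V⟩ = ∫ V(x)·|φ|² dx / ∫|φ|² dx.
Every integrand reduces to terms xʲ·e^(−2βx) on [0, ∞); use ∫₀^∞ xʲ·e^(−2βx) dx = j!/(2β)^(j+1).
State is unnormalized: ∫|φ|² dx = 0.012988, and ∫φ*·V(x)·φ dx = 0.0019909, so ⟨V⟩ = 0.0019909 / 0.012988.
⟨V⟩ = 0.15329.

0.153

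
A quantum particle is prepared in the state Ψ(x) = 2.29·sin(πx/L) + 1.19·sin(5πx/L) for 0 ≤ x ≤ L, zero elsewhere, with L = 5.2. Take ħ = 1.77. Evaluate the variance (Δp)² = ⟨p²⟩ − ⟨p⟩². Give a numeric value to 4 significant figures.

6.979

Compute ⟨p⟩ and ⟨p²⟩ separately; (Δp)² = ⟨p²⟩ − ⟨p⟩².
d²/dx² sin(jπx/L) = −(jπ/L)²·sin(jπx/L); on 0 ≤ x ≤ L, ∫sin²(jπx/L) dx = L/2 and ∫sin(jπx/L)·sin(lπx/L) dx = 0 for j ≠ l, so only diagonal terms survive in ∫|Ψ|² and ∫Ψ·Ψ″; ∫Ψ·Ψ′ dx = [Ψ²/2] between the walls = 0.
Normalization: ∫|Ψ|² dx = 17.317.
⟨p⟩ = 0.0000 and ⟨p²⟩ = 6.9787.
(Δp)² = 6.9787 − (0.0000)² = 6.9787.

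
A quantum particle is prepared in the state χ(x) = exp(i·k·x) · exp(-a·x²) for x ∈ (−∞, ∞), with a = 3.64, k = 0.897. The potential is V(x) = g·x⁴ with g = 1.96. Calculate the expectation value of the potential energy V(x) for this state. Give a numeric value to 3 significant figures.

0.0277

⟨V⟩ = ∫ V(x)·|χ|² dx / ∫|χ|² dx.
Gaussian moments: ∫x^(2j)·e^(−2ax²) dx = (2j−1)!!/(4a)^j · √(π/(2a)), odd powers integrate to 0; here √(π/(2a)) = 0.65692.
State is unnormalized: ∫|χ|² dx = 0.65692, and ∫χ*·V(x)·χ dx = 0.018221, so ⟨V⟩ = 0.018221 / 0.65692.
⟨V⟩ = 0.027737.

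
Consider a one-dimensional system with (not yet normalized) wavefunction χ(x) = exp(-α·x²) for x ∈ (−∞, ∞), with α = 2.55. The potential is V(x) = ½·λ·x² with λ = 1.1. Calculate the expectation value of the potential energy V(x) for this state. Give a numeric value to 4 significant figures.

0.05392

⟨V⟩ = ∫ V(x)·|χ|² dx / ∫|χ|² dx.
Gaussian moments: ∫x^(2j)·e^(−2αx²) dx = (2j−1)!!/(4α)^j · √(π/(2α)), odd powers integrate to 0; here √(π/(2α)) = 0.78486.
State is unnormalized: ∫|χ|² dx = 0.78486, and ∫χ*·V(x)·χ dx = 0.042321, so ⟨V⟩ = 0.042321 / 0.78486.
⟨V⟩ = 0.053922.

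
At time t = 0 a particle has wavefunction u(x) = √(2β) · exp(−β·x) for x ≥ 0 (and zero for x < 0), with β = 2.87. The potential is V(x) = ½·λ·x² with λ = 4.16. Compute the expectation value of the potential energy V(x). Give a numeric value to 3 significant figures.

⟨V⟩ = ∫ V(x)·|u|² dx.
Every integrand reduces to terms xʲ·e^(−2βx) on [0, ∞); use ∫₀^∞ xʲ·e^(−2βx) dx = j!/(2β)^(j+1).
⟨V⟩ = 0.12626.

0.126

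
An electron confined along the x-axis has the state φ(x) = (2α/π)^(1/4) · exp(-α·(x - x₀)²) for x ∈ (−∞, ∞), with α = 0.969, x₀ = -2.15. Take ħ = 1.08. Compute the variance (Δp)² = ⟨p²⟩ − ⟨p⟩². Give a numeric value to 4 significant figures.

1.130

Compute ⟨p⟩ and ⟨p²⟩ separately; (Δp)² = ⟨p²⟩ − ⟨p⟩².
Gaussian moments (u = x − x₀): ∫u^(2j)·e^(−2αu²) du = (2j−1)!!/(4α)^j · √(π/(2α)), odd powers integrate to 0; here √(π/(2α)) = 1.2732. Derivatives: d/dx e^(−αu²) = −2αu·e^(−αu²), d²/dx² e^(−αu²) = (4α²u² − 2α)·e^(−αu²).
⟨p⟩ = 0.0000 and ⟨p²⟩ = 1.1302.
(Δp)² = 1.1302 − (0.0000)² = 1.1302.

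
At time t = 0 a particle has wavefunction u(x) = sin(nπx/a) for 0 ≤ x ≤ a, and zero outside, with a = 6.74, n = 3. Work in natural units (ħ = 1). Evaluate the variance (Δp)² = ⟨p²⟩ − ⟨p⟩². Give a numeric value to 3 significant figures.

1.96

Compute ⟨p⟩ and ⟨p²⟩ separately; (Δp)² = ⟨p²⟩ − ⟨p⟩².
d/dx sin(nπx/a) = (nπ/a)·cos(nπx/a) and d²/dx² sin(nπx/a) = −(nπ/a)²·sin(nπx/a); on 0 ≤ x ≤ a, ∫sin²(nπx/a) dx = a/2 and ∫sin(nπx/a)·cos(nπx/a) dx = 0.
Normalization: ∫|u|² dx = 3.3700.
⟨p⟩ = 0.0000 and ⟨p²⟩ = 1.9553.
(Δp)² = 1.9553 − (0.0000)² = 1.9553.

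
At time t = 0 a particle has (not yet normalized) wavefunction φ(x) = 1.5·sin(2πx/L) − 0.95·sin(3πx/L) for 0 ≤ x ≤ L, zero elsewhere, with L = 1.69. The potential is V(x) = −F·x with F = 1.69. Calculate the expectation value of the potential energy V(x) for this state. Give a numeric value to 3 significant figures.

⟨V⟩ = ∫ V(x)·|φ|² dx / ∫|φ|² dx.
On 0 ≤ x ≤ L (j ≠ l): ∫sin²(jπx/L) dx = L/2, ∫sin(jπx/L)·sin(lπx/L) dx = 0; diagonal moments ∫x·sin²(jπx/L) dx = L²/4, ∫x²·sin²(jπx/L) dx = L³·(1/6 − 1/(4j²π²)); cross terms ∫x·sin(jπx/L)·sin(lπx/L) dx = 0 for j + l even and −4jlL²/(π²(j² − l²)²) for j + l odd, ∫x²·sin(jπx/L)·sin(lπx/L) dx = (−1)^(j+l)·4jlL³/(π²(j² − l²)²); higher powers the same way via product-to-sum and parts.
State is unnormalized: ∫|φ|² dx = 2.6639, and ∫φ*·V(x)·φ dx = -5.1422, so ⟨V⟩ = -5.1422 / 2.6639.
⟨V⟩ = -1.9304.

-1.93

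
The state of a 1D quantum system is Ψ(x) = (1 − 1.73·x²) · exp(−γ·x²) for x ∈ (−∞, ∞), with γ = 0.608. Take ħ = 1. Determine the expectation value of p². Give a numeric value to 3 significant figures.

3.31

p² Ψ = −ħ² d²Ψ/dx²; ⟨p²⟩ = −ħ² ∫ Ψ*·Ψ'' dx / ∫|Ψ|² dx.
Expand each integrand as polynomial × e^(−2γx²) and use ∫x^(2j)·e^(−2γx²) dx = (2j−1)!!/(4γ)^j · √(π/(2γ)), odd powers → 0; here √(π/(2γ)) = 1.6073. Differentiate with the product rule, d/dx e^(−γx²) = −2γx·e^(−γx²).
State is unnormalized: ∫|Ψ|² dx = 1.7606, and ∫Ψ*·(−ħ² Ψ'') dx = 5.8292, so ⟨p²⟩ = 5.8292 / 1.7606.
⟨p²⟩ = 3.3109.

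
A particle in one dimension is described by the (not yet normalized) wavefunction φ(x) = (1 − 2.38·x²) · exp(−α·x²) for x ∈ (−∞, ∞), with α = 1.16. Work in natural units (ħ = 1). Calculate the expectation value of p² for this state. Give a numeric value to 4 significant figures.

p² φ = −ħ² d²φ/dx²; ⟨p²⟩ = −ħ² ∫ φ*·φ'' dx / ∫|φ|² dx.
Expand each integrand as polynomial × e^(−2αx²) and use ∫x^(2j)·e^(−2αx²) dx = (2j−1)!!/(4α)^j · √(π/(2α)), odd powers → 0; here √(π/(2α)) = 1.1637. Differentiate with the product rule, d/dx e^(−αx²) = −2αx·e^(−αx²).
State is unnormalized: ∫|φ|² dx = 0.88839, and ∫φ*·(−ħ² φ'') dx = 5.2207, so ⟨p²⟩ = 5.2207 / 0.88839.
⟨p²⟩ = 5.8766.

5.877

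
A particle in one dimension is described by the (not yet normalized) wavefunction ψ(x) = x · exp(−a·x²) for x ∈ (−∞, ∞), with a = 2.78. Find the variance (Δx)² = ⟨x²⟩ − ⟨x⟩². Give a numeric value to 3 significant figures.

0.270

Compute ⟨x⟩ and ⟨x²⟩ separately, then (Δx)² = ⟨x²⟩ − ⟨x⟩².
Expand each integrand as polynomial × e^(−2ax²) and use ∫x^(2j)·e^(−2ax²) dx = (2j−1)!!/(4a)^j · √(π/(2a)), odd powers → 0; here √(π/(2a)) = 0.75169.
Normalization: ∫|ψ|² dx = 0.067598.
⟨x⟩ = 0.0000 and ⟨x²⟩ = 0.26978.
(Δx)² = 0.26978 − (0.0000)² = 0.26978.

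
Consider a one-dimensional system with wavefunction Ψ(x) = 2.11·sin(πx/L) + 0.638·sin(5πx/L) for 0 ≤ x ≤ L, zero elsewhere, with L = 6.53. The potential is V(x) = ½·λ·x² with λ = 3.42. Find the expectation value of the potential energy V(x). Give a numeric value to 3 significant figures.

⟨V⟩ = ∫ V(x)·|Ψ|² dx / ∫|Ψ|² dx.
On 0 ≤ x ≤ L (j ≠ l): ∫sin²(jπx/L) dx = L/2, ∫sin(jπx/L)·sin(lπx/L) dx = 0; diagonal moments ∫x·sin²(jπx/L) dx = L²/4, ∫x²·sin²(jπx/L) dx = L³·(1/6 − 1/(4j²π²)); cross terms ∫x·sin(jπx/L)·sin(lπx/L) dx = 0 for j + l even and −4jlL²/(π²(j² − l²)²) for j + l odd, ∫x²·sin(jπx/L)·sin(lπx/L) dx = (−1)^(j+l)·4jlL³/(π²(j² − l²)²); higher powers the same way via product-to-sum and parts.
State is unnormalized: ∫|Ψ|² dx = 15.865, and ∫Ψ*·V(x)·Ψ dx = 336.22, so ⟨V⟩ = 336.22 / 15.865.
⟨V⟩ = 21.193.

21.2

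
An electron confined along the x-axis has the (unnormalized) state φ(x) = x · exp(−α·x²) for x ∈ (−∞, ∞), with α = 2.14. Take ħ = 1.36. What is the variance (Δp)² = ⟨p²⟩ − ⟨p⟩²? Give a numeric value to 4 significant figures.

Compute ⟨p⟩ and ⟨p²⟩ separately; (Δp)² = ⟨p²⟩ − ⟨p⟩².
Expand each integrand as polynomial × e^(−2αx²) and use ∫x^(2j)·e^(−2αx²) dx = (2j−1)!!/(4α)^j · √(π/(2α)), odd powers → 0; here √(π/(2α)) = 0.85675. Differentiate with the product rule, d/dx e^(−αx²) = −2αx·e^(−αx²).
Normalization: ∫|φ|² dx = 0.10009.
⟨p⟩ = 0.0000 and ⟨p²⟩ = 11.874.
(Δp)² = 11.874 − (0.0000)² = 11.874.

11.87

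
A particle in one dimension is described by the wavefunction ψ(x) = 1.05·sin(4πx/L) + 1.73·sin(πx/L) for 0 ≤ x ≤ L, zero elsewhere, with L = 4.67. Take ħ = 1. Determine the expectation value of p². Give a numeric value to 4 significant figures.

p² ψ = −ħ² d²ψ/dx²; ⟨p²⟩ = −ħ² ∫ ψ*·ψ'' dx / ∫|ψ|² dx.
d²/dx² sin(jπx/L) = −(jπ/L)²·sin(jπx/L); on 0 ≤ x ≤ L, ∫sin²(jπx/L) dx = L/2 and ∫sin(jπx/L)·sin(lπx/L) dx = 0 for j ≠ l, so only diagonal terms survive in ∫|ψ|² and ∫ψ·ψ″; ∫ψ·ψ′ dx = [ψ²/2] between the walls = 0.
State is unnormalized: ∫|ψ|² dx = 9.5628, and ∫ψ*·(−ħ² ψ'') dx = 21.803, so ⟨p²⟩ = 21.803 / 9.5628.
⟨p²⟩ = 2.2800.

2.280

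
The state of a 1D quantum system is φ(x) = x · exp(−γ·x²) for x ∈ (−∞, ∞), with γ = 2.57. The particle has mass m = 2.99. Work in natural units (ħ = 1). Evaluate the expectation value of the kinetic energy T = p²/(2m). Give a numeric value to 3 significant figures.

T = −(ħ²/2m) d²/dx², so ⟨T⟩ = −(ħ²/2m) ∫ φ*·φ'' dx / ∫|φ|² dx; with m = 2.99.
Expand each integrand as polynomial × e^(−2γx²) and use ∫x^(2j)·e^(−2γx²) dx = (2j−1)!!/(4γ)^j · √(π/(2γ)), odd powers → 0; here √(π/(2γ)) = 0.78180. Differentiate with the product rule, d/dx e^(−γx²) = −2γx·e^(−γx²).
State is unnormalized: ∫|φ|² dx = 0.076050, and ∫φ*·(−ħ²/2m · φ'') dx = 0.098051, so ⟨T⟩ = 0.098051 / 0.076050.
⟨T⟩ = 1.2893.

1.29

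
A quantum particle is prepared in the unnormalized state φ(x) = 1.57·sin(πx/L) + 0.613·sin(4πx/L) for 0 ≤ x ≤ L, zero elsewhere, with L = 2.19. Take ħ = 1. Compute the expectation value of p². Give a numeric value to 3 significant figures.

6.14

p² φ = −ħ² d²φ/dx²; ⟨p²⟩ = −ħ² ∫ φ*·φ'' dx / ∫|φ|² dx.
d²/dx² sin(jπx/L) = −(jπ/L)²·sin(jπx/L); on 0 ≤ x ≤ L, ∫sin²(jπx/L) dx = L/2 and ∫sin(jπx/L)·sin(lπx/L) dx = 0 for j ≠ l, so only diagonal terms survive in ∫|φ|² and ∫φ·φ″; ∫φ·φ′ dx = [φ²/2] between the walls = 0.
State is unnormalized: ∫|φ|² dx = 3.1105, and ∫φ*·(−ħ² φ'') dx = 19.102, so ⟨p²⟩ = 19.102 / 3.1105.
⟨p²⟩ = 6.1411.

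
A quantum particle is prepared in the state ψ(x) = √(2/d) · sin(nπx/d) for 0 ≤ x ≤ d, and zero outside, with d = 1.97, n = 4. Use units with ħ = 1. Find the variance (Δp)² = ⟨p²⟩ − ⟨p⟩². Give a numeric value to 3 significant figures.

40.7

Compute ⟨p⟩ and ⟨p²⟩ separately; (Δp)² = ⟨p²⟩ − ⟨p⟩².
d/dx sin(nπx/d) = (nπ/d)·cos(nπx/d) and d²/dx² sin(nπx/d) = −(nπ/d)²·sin(nπx/d); on 0 ≤ x ≤ d, ∫sin²(nπx/d) dx = d/2 and ∫sin(nπx/d)·cos(nπx/d) dx = 0.
⟨p⟩ = 0.0000 and ⟨p²⟩ = 40.690.
(Δp)² = 40.690 − (0.0000)² = 40.690.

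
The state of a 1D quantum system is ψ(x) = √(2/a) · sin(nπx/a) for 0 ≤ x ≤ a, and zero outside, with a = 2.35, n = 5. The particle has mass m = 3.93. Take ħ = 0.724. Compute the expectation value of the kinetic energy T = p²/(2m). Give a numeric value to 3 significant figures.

T = −(ħ²/2m) d²/dx², so ⟨T⟩ = −(ħ²/2m) ∫ ψ*·ψ'' dx; with m = 3.93.
d/dx sin(nπx/a) = (nπ/a)·cos(nπx/a) and d²/dx² sin(nπx/a) = −(nπ/a)²·sin(nπx/a); on 0 ≤ x ≤ a, ∫sin²(nπx/a) dx = a/2 and ∫sin(nπx/a)·cos(nπx/a) dx = 0.
⟨T⟩ = 2.9796.

2.98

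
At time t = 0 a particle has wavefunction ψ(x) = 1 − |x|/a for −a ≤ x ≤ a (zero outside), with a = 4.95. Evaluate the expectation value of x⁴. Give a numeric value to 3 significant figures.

⟨x⁴⟩ = ∫ x⁴·|ψ|² dx / ∫|ψ|² dx (integrals over the domain).
ψ is even, so ∫ over [−a, a] = 2∫₀ᵃ with ψ = 1 − x/a there: ∫₀ᵃ (1 − x/a)² dx = a/3, ∫₀ᵃ x²(1 − x/a)² dx = a³/30, ∫₀ᵃ x⁴(1 − x/a)² dx = a⁵/105.
State is unnormalized: ∫|ψ|² dx = 3.3000, and ∫ψ*·x⁴·ψ dx = 56.607, so ⟨x⁴⟩ = 56.607 / 3.3000.
⟨x⁴⟩ = 17.154.

17.2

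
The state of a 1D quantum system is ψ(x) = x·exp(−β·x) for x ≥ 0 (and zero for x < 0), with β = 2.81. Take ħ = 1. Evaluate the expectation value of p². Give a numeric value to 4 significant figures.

7.896

p² ψ = −ħ² d²ψ/dx²; ⟨p²⟩ = −ħ² ∫ ψ*·ψ'' dx / ∫|ψ|² dx.
Differentiate x·exp(−β·x) with the product rule; every integrand then reduces to terms xʲ·e^(−2βx) on [0, ∞), with ∫₀^∞ xʲ·e^(−2βx) dx = j!/(2β)^(j+1).
State is unnormalized: ∫|ψ|² dx = 0.011267, and ∫ψ*·(−ħ² ψ'') dx = 0.088968, so ⟨p²⟩ = 0.088968 / 0.011267.
⟨p²⟩ = 7.8961.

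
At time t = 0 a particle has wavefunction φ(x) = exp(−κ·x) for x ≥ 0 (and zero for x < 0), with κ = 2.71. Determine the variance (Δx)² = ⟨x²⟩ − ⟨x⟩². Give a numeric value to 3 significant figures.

0.0340

Compute ⟨x⟩ and ⟨x²⟩ separately, then (Δx)² = ⟨x²⟩ − ⟨x⟩².
Every integrand reduces to terms xʲ·e^(−2κx) on [0, ∞); use ∫₀^∞ xʲ·e^(−2κx) dx = j!/(2κ)^(j+1).
Normalization: ∫|φ|² dx = 0.18450.
⟨x⟩ = 0.18450 and ⟨x²⟩ = 0.068082.
(Δx)² = 0.068082 − (0.18450)² = 0.034041.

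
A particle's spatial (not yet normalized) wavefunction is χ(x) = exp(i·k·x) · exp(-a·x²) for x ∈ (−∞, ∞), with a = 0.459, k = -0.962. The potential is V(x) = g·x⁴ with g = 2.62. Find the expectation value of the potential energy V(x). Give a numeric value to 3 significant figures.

2.33

⟨V⟩ = ∫ V(x)·|χ|² dx / ∫|χ|² dx.
Gaussian moments: ∫x^(2j)·e^(−2ax²) dx = (2j−1)!!/(4a)^j · √(π/(2a)), odd powers integrate to 0; here √(π/(2a)) = 1.8499.
State is unnormalized: ∫|χ|² dx = 1.8499, and ∫χ*·V(x)·χ dx = 4.3135, so ⟨V⟩ = 4.3135 / 1.8499.
⟨V⟩ = 2.3317.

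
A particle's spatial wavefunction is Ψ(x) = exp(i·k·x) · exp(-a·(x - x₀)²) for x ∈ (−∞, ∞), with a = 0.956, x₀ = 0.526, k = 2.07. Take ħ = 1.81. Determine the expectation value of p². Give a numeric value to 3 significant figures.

p² Ψ = −ħ² d²Ψ/dx²; ⟨p²⟩ = −ħ² ∫ Ψ*·Ψ'' dx / ∫|Ψ|² dx.
Gaussian moments (u = x − x₀): ∫u^(2j)·e^(−2au²) du = (2j−1)!!/(4a)^j · √(π/(2a)), odd powers integrate to 0; here √(π/(2a)) = 1.2818. Derivatives: Ψ′ = (ik − 2au)·Ψ, Ψ″ = ((ik − 2au)² − 2a)·Ψ; the odd-in-u pieces drop out.
State is unnormalized: ∫|Ψ|² dx = 1.2818, and ∫Ψ*·(−ħ² Ψ'') dx = 22.009, so ⟨p²⟩ = 22.009 / 1.2818.
⟨p²⟩ = 17.170.

17.2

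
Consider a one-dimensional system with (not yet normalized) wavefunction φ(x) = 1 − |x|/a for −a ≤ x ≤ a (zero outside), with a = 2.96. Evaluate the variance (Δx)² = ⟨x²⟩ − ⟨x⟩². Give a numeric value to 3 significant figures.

0.876

Compute ⟨x⟩ and ⟨x²⟩ separately, then (Δx)² = ⟨x²⟩ − ⟨x⟩².
φ is even, so ∫ over [−a, a] = 2∫₀ᵃ with φ = 1 − x/a there: ∫₀ᵃ (1 − x/a)² dx = a/3, ∫₀ᵃ x²(1 − x/a)² dx = a³/30, ∫₀ᵃ x⁴(1 − x/a)² dx = a⁵/105.
Normalization: ∫|φ|² dx = 1.9733.
⟨x⟩ = 0.0000 and ⟨x²⟩ = 0.87616.
(Δx)² = 0.87616 − (0.0000)² = 0.87616.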